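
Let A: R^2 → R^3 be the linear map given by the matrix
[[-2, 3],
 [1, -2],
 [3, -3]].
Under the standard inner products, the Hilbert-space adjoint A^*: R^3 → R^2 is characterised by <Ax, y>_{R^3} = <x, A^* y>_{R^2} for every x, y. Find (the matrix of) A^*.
A^* = A^T =
[[-2, 1, 3],
 [3, -2, -3]]

For real matrices with standard dot products, the defining identity <Ax, y> = <x, A^* y> gives (Ax)^T y = x^T (A^*) y, i.e. x^T A^T y = x^T (A^*) y. Since this holds for all x, y, we must have A^* = A^T. Therefore
A^* =
[[-2, 1, 3],
 [3, -2, -3]].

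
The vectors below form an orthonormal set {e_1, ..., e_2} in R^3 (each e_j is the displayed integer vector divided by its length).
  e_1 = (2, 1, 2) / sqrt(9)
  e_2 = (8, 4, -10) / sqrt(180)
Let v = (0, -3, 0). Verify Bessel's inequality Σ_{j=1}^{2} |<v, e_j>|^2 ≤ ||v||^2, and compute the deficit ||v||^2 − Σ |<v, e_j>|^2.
Σ |<v, e_j>|^2 = 9/5; ||v||^2 = 9; deficit = 36/5

Write each e_j = u_j / sqrt(<u_j, u_j>) where u_j is the displayed integer vector. Then <v, e_j> = <v, u_j> / sqrt(<u_j, u_j>), so |<v, e_j>|^2 = <v, u_j>^2 / <u_j, u_j>.
Coefficients: <v, e_1> = -3/sqrt(9), <v, e_2> = -12/sqrt(180).
Square and sum: Σ |<v, e_j>|^2 = 9/5.
Compute ||v||^2 = v·v = 9.
Deficit = 9 − 9/5 = 36/5 ≥ 0, confirming Bessel's inequality. (The deficit equals ||v − Σ <v,e_j> e_j||^2, the squared distance from v to span{e_j}.)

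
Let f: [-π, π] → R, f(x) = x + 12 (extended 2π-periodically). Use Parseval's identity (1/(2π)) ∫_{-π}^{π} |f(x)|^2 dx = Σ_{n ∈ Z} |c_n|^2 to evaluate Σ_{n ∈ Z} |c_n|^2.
Σ |c_n|^2 = π^2/3 + 144

Expand and integrate term by term over [-π, π]:
  ∫ (x)^2 dx = 1·(2π^3/3); ∫ 2·1·(12)·x dx = 0 (odd integrand); ∫ 12^2 dx = 144·2π.
So (1/(2π)) ∫_{-π}^{π} (x + 12)^2 dx = 1π^2/3 + 144 = π^2/3 + 144.
Parseval ⇒ Σ |c_n|^2 = π^2/3 + 144.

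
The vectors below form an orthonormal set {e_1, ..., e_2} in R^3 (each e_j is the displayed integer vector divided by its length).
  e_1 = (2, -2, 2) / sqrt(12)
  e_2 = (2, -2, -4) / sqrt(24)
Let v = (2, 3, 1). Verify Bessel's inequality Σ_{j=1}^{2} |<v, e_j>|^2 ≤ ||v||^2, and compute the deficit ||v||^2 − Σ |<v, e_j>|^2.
Σ |<v, e_j>|^2 = 3/2; ||v||^2 = 14; deficit = 25/2

Write each e_j = u_j / sqrt(<u_j, u_j>) where u_j is the displayed integer vector. Then <v, e_j> = <v, u_j> / sqrt(<u_j, u_j>), so |<v, e_j>|^2 = <v, u_j>^2 / <u_j, u_j>.
Coefficients: <v, e_1> = 0/sqrt(12), <v, e_2> = -6/sqrt(24).
Square and sum: Σ |<v, e_j>|^2 = 3/2.
Compute ||v||^2 = v·v = 14.
Deficit = 14 − 3/2 = 25/2 ≥ 0, confirming Bessel's inequality. (The deficit equals ||v − Σ <v,e_j> e_j||^2, the squared distance from v to span{e_j}.)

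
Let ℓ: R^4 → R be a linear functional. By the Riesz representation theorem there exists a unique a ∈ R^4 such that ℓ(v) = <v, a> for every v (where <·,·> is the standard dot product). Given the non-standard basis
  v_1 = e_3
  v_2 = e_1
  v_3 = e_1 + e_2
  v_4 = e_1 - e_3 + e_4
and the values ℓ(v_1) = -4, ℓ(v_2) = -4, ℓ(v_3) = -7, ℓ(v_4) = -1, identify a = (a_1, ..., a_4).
a = (-4, -3, -4, -1)

Write a = (a_1, ..., a_4) in the standard basis. For each basis vector v_i, ℓ(v_i) = <v_i, a> is a linear equation in the a_j's. Collect the n equations into a matrix system V a = ℓ, where row i of V is v_i (expressed in the standard basis). Since V is invertible (lower-triangular with 1s on the diagonal, up to permutation), solve by back-substitution:
  V =
[[0, 0, 1, 0],
 [1, 0, 0, 0],
 [1, 1, 0, 0],
 [1, 0, -1, 1]]
  V a = (-4, -4, -7, -1)
Solving gives a = (-4, -3, -4, -1).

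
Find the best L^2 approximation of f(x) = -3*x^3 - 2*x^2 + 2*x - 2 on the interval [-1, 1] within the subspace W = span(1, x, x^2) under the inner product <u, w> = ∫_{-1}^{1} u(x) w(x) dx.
g(x) = -2*x^2 + x/5 - 2

The best approximation g ∈ W is the orthogonal projection of f onto W. Writing g = a_0 + a_1 x + a_2 x^2, the coefficients solve the normal equations G · a = b where
  G_{ij} = <φ_i, φ_j> and b_i = <f, φ_i>, with φ_0 = 1, φ_1 = x, φ_2 = x^2.
G =
  [2, 0, 2/3]
  [0, 2/3, 0]
  [2/3, 0, 2/5],
b = (-16/3, 2/15, -32/15).
Solving gives a_0 = -2, a_1 = 1/5, a_2 = -2, so
  g(x) = -2*x^2 + x/5 - 2.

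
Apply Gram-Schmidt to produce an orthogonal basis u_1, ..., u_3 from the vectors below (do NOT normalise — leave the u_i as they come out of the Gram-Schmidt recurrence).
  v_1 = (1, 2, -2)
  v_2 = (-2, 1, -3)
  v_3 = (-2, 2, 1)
Orthogonal basis:
  u_1 = (1, 2, -2)
  u_2 = (-8/3, -1/3, -5/3)
  u_3 = (-6/5, 21/10, 3/2)

Apply the Gram-Schmidt recurrence
  u_1 = v_1
  u_i = v_i − Σ_{j<i} ((v_i · u_j) / (u_j · u_j)) · u_j.

Step by step this gives:
  u_1 = (1, 2, -2)
  u_2 = (-8/3, -1/3, -5/3)
  u_3 = (-6/5, 21/10, 3/2)

Orthogonality check:
  u_2 · u_1 = 0 (should be 0)
  u_3 · u_1 = 0 (should be 0)
  u_3 · u_2 = 0 (should be 0)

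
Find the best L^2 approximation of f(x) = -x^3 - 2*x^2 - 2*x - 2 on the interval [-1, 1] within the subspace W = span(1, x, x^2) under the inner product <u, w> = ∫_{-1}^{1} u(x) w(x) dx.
g(x) = -2*x^2 - 13*x/5 - 2

The best approximation g ∈ W is the orthogonal projection of f onto W. Writing g = a_0 + a_1 x + a_2 x^2, the coefficients solve the normal equations G · a = b where
  G_{ij} = <φ_i, φ_j> and b_i = <f, φ_i>, with φ_0 = 1, φ_1 = x, φ_2 = x^2.
G =
  [2, 0, 2/3]
  [0, 2/3, 0]
  [2/3, 0, 2/5],
b = (-16/3, -26/15, -32/15).
Solving gives a_0 = -2, a_1 = -13/5, a_2 = -2, so
  g(x) = -2*x^2 - 13*x/5 - 2.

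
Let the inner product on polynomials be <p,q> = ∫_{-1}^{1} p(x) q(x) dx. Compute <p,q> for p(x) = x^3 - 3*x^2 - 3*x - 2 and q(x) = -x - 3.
<p,q> = 98/5

Expand the product: p(x)·q(x) = -x^4 + 12*x^2 + 11*x + 6.
∫_{-1}^{1} of each monomial x^k gives [2/(k+1) if k even, 0 if k odd]. Integrating term-by-term (or equivalently evaluating the antiderivative F(x) = -x^5/5 + 4*x^3 + 11*x^2/2 + 6*x at the endpoints):
  F(1) − F(−1) = 153/10 − (-43/10) = 98/5.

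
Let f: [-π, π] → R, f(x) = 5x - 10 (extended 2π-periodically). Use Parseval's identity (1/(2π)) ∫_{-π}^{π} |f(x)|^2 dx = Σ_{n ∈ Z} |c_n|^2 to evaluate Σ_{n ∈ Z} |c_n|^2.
Σ |c_n|^2 = 25π^2/3 + 100

Expand and integrate term by term over [-π, π]:
  ∫ (5x)^2 dx = 25·(2π^3/3); ∫ 2·5·(-10)·x dx = 0 (odd integrand); ∫ (-10)^2 dx = 100·2π.
So (1/(2π)) ∫_{-π}^{π} (5x - 10)^2 dx = 25π^2/3 + 100 = 25π^2/3 + 100.
Parseval ⇒ Σ |c_n|^2 = 25π^2/3 + 100.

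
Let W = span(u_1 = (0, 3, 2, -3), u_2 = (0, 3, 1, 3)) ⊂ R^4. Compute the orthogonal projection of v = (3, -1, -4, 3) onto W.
proj_W(v) = (0, -50/23, -38/23, 78/23)

Set up U = [u_1 | ... | u_2] ∈ R^(4×2). The projector onto W = col(U) is P = U (U^T U)^(-1) U^T.
Compute U^T U =
  [22, 2]
  [2, 19],
and U^T v = (-20, 2).
Solve U^T U · c = U^T v for the coefficients: c = (-64/69, 14/69). The projection is proj_W(v) = U c.
Check: (v - proj_W(v)) · u_1 = 0  (should be 0).
Check: (v - proj_W(v)) · u_2 = 0  (should be 0).
Result: proj_W(v) = (0, -50/23, -38/23, 78/23).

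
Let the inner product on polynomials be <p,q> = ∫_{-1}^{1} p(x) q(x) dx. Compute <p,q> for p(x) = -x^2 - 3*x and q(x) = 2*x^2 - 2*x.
<p,q> = 16/5

Expand the product: p(x)·q(x) = -2*x^4 - 4*x^3 + 6*x^2.
∫_{-1}^{1} of each monomial x^k gives [2/(k+1) if k even, 0 if k odd]. Integrating term-by-term (or equivalently evaluating the antiderivative F(x) = -2*x^5/5 - x^4 + 2*x^3 at the endpoints):
  F(1) − F(−1) = 3/5 − (-13/5) = 16/5.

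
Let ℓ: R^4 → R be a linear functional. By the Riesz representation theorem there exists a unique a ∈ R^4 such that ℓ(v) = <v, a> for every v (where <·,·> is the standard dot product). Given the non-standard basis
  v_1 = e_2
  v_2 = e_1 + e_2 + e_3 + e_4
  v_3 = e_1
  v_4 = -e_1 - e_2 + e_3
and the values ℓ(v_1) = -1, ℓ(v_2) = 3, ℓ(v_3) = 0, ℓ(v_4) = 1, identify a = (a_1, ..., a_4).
a = (0, -1, 0, 4)

Write a = (a_1, ..., a_4) in the standard basis. For each basis vector v_i, ℓ(v_i) = <v_i, a> is a linear equation in the a_j's. Collect the n equations into a matrix system V a = ℓ, where row i of V is v_i (expressed in the standard basis). Since V is invertible (lower-triangular with 1s on the diagonal, up to permutation), solve by back-substitution:
  V =
[[0, 1, 0, 0],
 [1, 1, 1, 1],
 [1, 0, 0, 0],
 [-1, -1, 1, 0]]
  V a = (-1, 3, 0, 1)
Solving gives a = (0, -1, 0, 4).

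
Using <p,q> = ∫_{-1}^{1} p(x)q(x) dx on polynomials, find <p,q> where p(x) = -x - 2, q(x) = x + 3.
<p,q> = -38/3

Expand the product: p(x)·q(x) = -x^2 - 5*x - 6.
∫_{-1}^{1} of each monomial x^k gives [2/(k+1) if k even, 0 if k odd]. Integrating term-by-term (or equivalently evaluating the antiderivative F(x) = -x^3/3 - 5*x^2/2 - 6*x at the endpoints):
  F(1) − F(−1) = -53/6 − (23/6) = -38/3.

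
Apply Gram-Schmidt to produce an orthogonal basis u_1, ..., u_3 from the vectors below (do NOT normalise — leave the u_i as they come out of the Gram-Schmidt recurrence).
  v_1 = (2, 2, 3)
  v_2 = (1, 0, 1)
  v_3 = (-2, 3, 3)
Orthogonal basis:
  u_1 = (2, 2, 3)
  u_2 = (7/17, -10/17, 2/17)
  u_3 = (-14/9, -7/9, 14/9)

Apply the Gram-Schmidt recurrence
  u_1 = v_1
  u_i = v_i − Σ_{j<i} ((v_i · u_j) / (u_j · u_j)) · u_j.

Step by step this gives:
  u_1 = (2, 2, 3)
  u_2 = (7/17, -10/17, 2/17)
  u_3 = (-14/9, -7/9, 14/9)

Orthogonality check:
  u_2 · u_1 = 0 (should be 0)
  u_3 · u_1 = 0 (should be 0)
  u_3 · u_2 = 0 (should be 0)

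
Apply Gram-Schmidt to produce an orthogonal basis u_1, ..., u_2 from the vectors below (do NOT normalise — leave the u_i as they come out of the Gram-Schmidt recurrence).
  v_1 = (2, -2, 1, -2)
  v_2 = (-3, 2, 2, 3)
Orthogonal basis:
  u_1 = (2, -2, 1, -2)
  u_2 = (-11/13, -2/13, 40/13, 11/13)

Apply the Gram-Schmidt recurrence
  u_1 = v_1
  u_i = v_i − Σ_{j<i} ((v_i · u_j) / (u_j · u_j)) · u_j.

Step by step this gives:
  u_1 = (2, -2, 1, -2)
  u_2 = (-11/13, -2/13, 40/13, 11/13)

Orthogonality check:
  u_2 · u_1 = 0 (should be 0)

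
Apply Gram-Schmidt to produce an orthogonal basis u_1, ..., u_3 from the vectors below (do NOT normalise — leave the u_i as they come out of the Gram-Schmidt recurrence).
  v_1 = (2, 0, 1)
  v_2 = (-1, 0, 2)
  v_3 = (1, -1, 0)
Orthogonal basis:
  u_1 = (2, 0, 1)
  u_2 = (-1, 0, 2)
  u_3 = (0, -1, 0)

Apply the Gram-Schmidt recurrence
  u_1 = v_1
  u_i = v_i − Σ_{j<i} ((v_i · u_j) / (u_j · u_j)) · u_j.

Step by step this gives:
  u_1 = (2, 0, 1)
  u_2 = (-1, 0, 2)
  u_3 = (0, -1, 0)

Orthogonality check:
  u_2 · u_1 = 0 (should be 0)
  u_3 · u_1 = 0 (should be 0)
  u_3 · u_2 = 0 (should be 0)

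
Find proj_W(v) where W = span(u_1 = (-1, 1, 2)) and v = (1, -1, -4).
proj_W(v) = (5/3, -5/3, -10/3)

Set up U = [u_1 | ... | u_1] ∈ R^(3×1). The projector onto W = col(U) is P = U (U^T U)^(-1) U^T.
Compute U^T U =
  [6],
and U^T v = (-10).
Solve U^T U · c = U^T v for the coefficients: c = (-5/3). The projection is proj_W(v) = U c.
Check: (v - proj_W(v)) · u_1 = 0  (should be 0).
Result: proj_W(v) = (5/3, -5/3, -10/3).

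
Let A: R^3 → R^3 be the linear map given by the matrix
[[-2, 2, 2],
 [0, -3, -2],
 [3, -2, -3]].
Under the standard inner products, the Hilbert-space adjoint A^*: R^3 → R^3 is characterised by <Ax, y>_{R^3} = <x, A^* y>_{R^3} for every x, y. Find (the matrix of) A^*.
A^* = A^T =
[[-2, 0, 3],
 [2, -3, -2],
 [2, -2, -3]]

For real matrices with standard dot products, the defining identity <Ax, y> = <x, A^* y> gives (Ax)^T y = x^T (A^*) y, i.e. x^T A^T y = x^T (A^*) y. Since this holds for all x, y, we must have A^* = A^T. Therefore
A^* =
[[-2, 0, 3],
 [2, -3, -2],
 [2, -2, -3]].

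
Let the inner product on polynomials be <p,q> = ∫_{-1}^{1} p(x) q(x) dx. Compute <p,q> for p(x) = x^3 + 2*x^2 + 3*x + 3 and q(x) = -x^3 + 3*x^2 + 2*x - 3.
<p,q> = -72/7

Expand the product: p(x)·q(x) = -x^6 + x^5 + 5*x^4 + 7*x^3 + 9*x^2 - 3*x - 9.
∫_{-1}^{1} of each monomial x^k gives [2/(k+1) if k even, 0 if k odd]. Integrating term-by-term (or equivalently evaluating the antiderivative F(x) = -x^7/7 + x^6/6 + x^5 + 7*x^4/4 + 3*x^3 - 3*x^2/2 - 9*x at the endpoints):
  F(1) − F(−1) = -397/84 − (467/84) = -72/7.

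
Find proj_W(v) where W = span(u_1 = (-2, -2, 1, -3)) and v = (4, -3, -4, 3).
proj_W(v) = (5/3, 5/3, -5/6, 5/2)

Set up U = [u_1 | ... | u_1] ∈ R^(4×1). The projector onto W = col(U) is P = U (U^T U)^(-1) U^T.
Compute U^T U =
  [18],
and U^T v = (-15).
Solve U^T U · c = U^T v for the coefficients: c = (-5/6). The projection is proj_W(v) = U c.
Check: (v - proj_W(v)) · u_1 = 0  (should be 0).
Result: proj_W(v) = (5/3, 5/3, -5/6, 5/2).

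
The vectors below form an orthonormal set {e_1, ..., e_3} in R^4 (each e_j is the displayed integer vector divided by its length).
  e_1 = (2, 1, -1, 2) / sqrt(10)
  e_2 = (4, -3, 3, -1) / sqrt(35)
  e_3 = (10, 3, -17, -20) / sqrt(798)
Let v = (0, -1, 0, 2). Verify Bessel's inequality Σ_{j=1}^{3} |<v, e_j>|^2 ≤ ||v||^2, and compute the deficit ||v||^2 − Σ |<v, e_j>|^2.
Σ |<v, e_j>|^2 = 185/57; ||v||^2 = 5; deficit = 100/57

Write each e_j = u_j / sqrt(<u_j, u_j>) where u_j is the displayed integer vector. Then <v, e_j> = <v, u_j> / sqrt(<u_j, u_j>), so |<v, e_j>|^2 = <v, u_j>^2 / <u_j, u_j>.
Coefficients: <v, e_1> = 3/sqrt(10), <v, e_2> = 1/sqrt(35), <v, e_3> = -43/sqrt(798).
Square and sum: Σ |<v, e_j>|^2 = 185/57.
Compute ||v||^2 = v·v = 5.
Deficit = 5 − 185/57 = 100/57 ≥ 0, confirming Bessel's inequality. (The deficit equals ||v − Σ <v,e_j> e_j||^2, the squared distance from v to span{e_j}.)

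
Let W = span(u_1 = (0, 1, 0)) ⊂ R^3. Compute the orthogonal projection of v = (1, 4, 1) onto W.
proj_W(v) = (0, 4, 0)

Set up U = [u_1 | ... | u_1] ∈ R^(3×1). The projector onto W = col(U) is P = U (U^T U)^(-1) U^T.
Compute U^T U =
  [1],
and U^T v = (4).
Solve U^T U · c = U^T v for the coefficients: c = (4). The projection is proj_W(v) = U c.
Check: (v - proj_W(v)) · u_1 = 0  (should be 0).
Result: proj_W(v) = (0, 4, 0).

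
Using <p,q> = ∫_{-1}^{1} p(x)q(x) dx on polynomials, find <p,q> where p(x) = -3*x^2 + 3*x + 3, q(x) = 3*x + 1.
<p,q> = 10

Expand the product: p(x)·q(x) = -9*x^3 + 6*x^2 + 12*x + 3.
∫_{-1}^{1} of each monomial x^k gives [2/(k+1) if k even, 0 if k odd]. Integrating term-by-term (or equivalently evaluating the antiderivative F(x) = -9*x^4/4 + 2*x^3 + 6*x^2 + 3*x at the endpoints):
  F(1) − F(−1) = 35/4 − (-5/4) = 10.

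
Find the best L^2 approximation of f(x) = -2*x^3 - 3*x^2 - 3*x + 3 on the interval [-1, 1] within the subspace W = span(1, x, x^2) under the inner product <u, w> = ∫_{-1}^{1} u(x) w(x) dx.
g(x) = -3*x^2 - 21*x/5 + 3

The best approximation g ∈ W is the orthogonal projection of f onto W. Writing g = a_0 + a_1 x + a_2 x^2, the coefficients solve the normal equations G · a = b where
  G_{ij} = <φ_i, φ_j> and b_i = <f, φ_i>, with φ_0 = 1, φ_1 = x, φ_2 = x^2.
G =
  [2, 0, 2/3]
  [0, 2/3, 0]
  [2/3, 0, 2/5],
b = (4, -14/5, 4/5).
Solving gives a_0 = 3, a_1 = -21/5, a_2 = -3, so
  g(x) = -3*x^2 - 21*x/5 + 3.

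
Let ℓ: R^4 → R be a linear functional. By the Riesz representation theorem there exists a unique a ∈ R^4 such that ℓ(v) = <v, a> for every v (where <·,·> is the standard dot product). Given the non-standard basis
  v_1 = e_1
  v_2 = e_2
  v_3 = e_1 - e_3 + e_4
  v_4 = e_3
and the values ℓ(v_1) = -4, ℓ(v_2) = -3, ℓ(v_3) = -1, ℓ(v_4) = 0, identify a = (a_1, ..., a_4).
a = (-4, -3, 0, 3)

Write a = (a_1, ..., a_4) in the standard basis. For each basis vector v_i, ℓ(v_i) = <v_i, a> is a linear equation in the a_j's. Collect the n equations into a matrix system V a = ℓ, where row i of V is v_i (expressed in the standard basis). Since V is invertible (lower-triangular with 1s on the diagonal, up to permutation), solve by back-substitution:
  V =
[[1, 0, 0, 0],
 [0, 1, 0, 0],
 [1, 0, -1, 1],
 [0, 0, 1, 0]]
  V a = (-4, -3, -1, 0)
Solving gives a = (-4, -3, 0, 3).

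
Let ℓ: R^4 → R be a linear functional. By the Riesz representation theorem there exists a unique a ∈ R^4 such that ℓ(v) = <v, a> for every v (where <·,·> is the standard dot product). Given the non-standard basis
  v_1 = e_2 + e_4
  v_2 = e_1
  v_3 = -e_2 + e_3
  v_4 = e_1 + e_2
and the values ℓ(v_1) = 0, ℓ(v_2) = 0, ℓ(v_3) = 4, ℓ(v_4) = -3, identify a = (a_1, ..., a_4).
a = (0, -3, 1, 3)

Write a = (a_1, ..., a_4) in the standard basis. For each basis vector v_i, ℓ(v_i) = <v_i, a> is a linear equation in the a_j's. Collect the n equations into a matrix system V a = ℓ, where row i of V is v_i (expressed in the standard basis). Since V is invertible (lower-triangular with 1s on the diagonal, up to permutation), solve by back-substitution:
  V =
[[0, 1, 0, 1],
 [1, 0, 0, 0],
 [0, -1, 1, 0],
 [1, 1, 0, 0]]
  V a = (0, 0, 4, -3)
Solving gives a = (0, -3, 1, 3).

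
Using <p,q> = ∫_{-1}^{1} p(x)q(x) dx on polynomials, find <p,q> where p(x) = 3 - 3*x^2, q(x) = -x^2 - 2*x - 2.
<p,q> = -44/5

Expand the product: p(x)·q(x) = 3*x^4 + 6*x^3 + 3*x^2 - 6*x - 6.
∫_{-1}^{1} of each monomial x^k gives [2/(k+1) if k even, 0 if k odd]. Integrating term-by-term (or equivalently evaluating the antiderivative F(x) = 3*x^5/5 + 3*x^4/2 + x^3 - 3*x^2 - 6*x at the endpoints):
  F(1) − F(−1) = -59/10 − (29/10) = -44/5.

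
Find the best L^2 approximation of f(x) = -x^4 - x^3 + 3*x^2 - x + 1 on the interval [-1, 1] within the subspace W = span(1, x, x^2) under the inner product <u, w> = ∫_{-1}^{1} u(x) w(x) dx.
g(x) = 15*x^2/7 - 8*x/5 + 38/35

The best approximation g ∈ W is the orthogonal projection of f onto W. Writing g = a_0 + a_1 x + a_2 x^2, the coefficients solve the normal equations G · a = b where
  G_{ij} = <φ_i, φ_j> and b_i = <f, φ_i>, with φ_0 = 1, φ_1 = x, φ_2 = x^2.
G =
  [2, 0, 2/3]
  [0, 2/3, 0]
  [2/3, 0, 2/5],
b = (18/5, -16/15, 166/105).
Solving gives a_0 = 38/35, a_1 = -8/5, a_2 = 15/7, so
  g(x) = 15*x^2/7 - 8*x/5 + 38/35.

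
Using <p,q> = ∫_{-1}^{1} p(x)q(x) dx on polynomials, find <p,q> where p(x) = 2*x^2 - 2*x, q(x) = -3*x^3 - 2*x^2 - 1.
<p,q> = -8/15

Expand the product: p(x)·q(x) = -6*x^5 + 2*x^4 + 4*x^3 - 2*x^2 + 2*x.
∫_{-1}^{1} of each monomial x^k gives [2/(k+1) if k even, 0 if k odd]. Integrating term-by-term (or equivalently evaluating the antiderivative F(x) = -x^6 + 2*x^5/5 + x^4 - 2*x^3/3 + x^2 at the endpoints):
  F(1) − F(−1) = 11/15 − (19/15) = -8/15.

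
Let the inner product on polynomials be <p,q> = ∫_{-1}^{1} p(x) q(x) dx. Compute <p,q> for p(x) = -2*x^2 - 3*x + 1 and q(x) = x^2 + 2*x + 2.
<p,q> = -14/5

Expand the product: p(x)·q(x) = -2*x^4 - 7*x^3 - 9*x^2 - 4*x + 2.
∫_{-1}^{1} of each monomial x^k gives [2/(k+1) if k even, 0 if k odd]. Integrating term-by-term (or equivalently evaluating the antiderivative F(x) = -2*x^5/5 - 7*x^4/4 - 3*x^3 - 2*x^2 + 2*x at the endpoints):
  F(1) − F(−1) = -103/20 − (-47/20) = -14/5.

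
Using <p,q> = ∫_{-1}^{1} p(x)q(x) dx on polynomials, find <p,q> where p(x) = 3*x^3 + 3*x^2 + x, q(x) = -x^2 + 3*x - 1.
<p,q> = 12/5

Expand the product: p(x)·q(x) = -3*x^5 + 6*x^4 + 5*x^3 - x.
∫_{-1}^{1} of each monomial x^k gives [2/(k+1) if k even, 0 if k odd]. Integrating term-by-term (or equivalently evaluating the antiderivative F(x) = -x^6/2 + 6*x^5/5 + 5*x^4/4 - x^2/2 at the endpoints):
  F(1) − F(−1) = 29/20 − (-19/20) = 12/5.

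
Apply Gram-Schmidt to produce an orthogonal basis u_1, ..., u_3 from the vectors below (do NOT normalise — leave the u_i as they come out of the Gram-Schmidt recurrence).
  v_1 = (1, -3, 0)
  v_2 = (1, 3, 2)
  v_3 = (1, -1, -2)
Orthogonal basis:
  u_1 = (1, -3, 0)
  u_2 = (9/5, 3/5, 2)
  u_3 = (24/19, 8/19, -24/19)

Apply the Gram-Schmidt recurrence
  u_1 = v_1
  u_i = v_i − Σ_{j<i} ((v_i · u_j) / (u_j · u_j)) · u_j.

Step by step this gives:
  u_1 = (1, -3, 0)
  u_2 = (9/5, 3/5, 2)
  u_3 = (24/19, 8/19, -24/19)

Orthogonality check:
  u_2 · u_1 = 0 (should be 0)
  u_3 · u_1 = 0 (should be 0)
  u_3 · u_2 = 0 (should be 0)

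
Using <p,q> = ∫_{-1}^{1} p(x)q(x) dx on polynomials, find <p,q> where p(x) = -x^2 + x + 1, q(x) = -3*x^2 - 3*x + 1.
<p,q> = -22/15

Expand the product: p(x)·q(x) = 3*x^4 - 7*x^2 - 2*x + 1.
∫_{-1}^{1} of each monomial x^k gives [2/(k+1) if k even, 0 if k odd]. Integrating term-by-term (or equivalently evaluating the antiderivative F(x) = 3*x^5/5 - 7*x^3/3 - x^2 + x at the endpoints):
  F(1) − F(−1) = -26/15 − (-4/15) = -22/15.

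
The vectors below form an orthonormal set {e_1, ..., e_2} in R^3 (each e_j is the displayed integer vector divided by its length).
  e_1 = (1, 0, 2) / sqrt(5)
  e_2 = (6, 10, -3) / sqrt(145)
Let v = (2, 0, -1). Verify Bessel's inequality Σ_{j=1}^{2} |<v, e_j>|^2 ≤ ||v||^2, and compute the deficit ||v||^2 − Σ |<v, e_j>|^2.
Σ |<v, e_j>|^2 = 45/29; ||v||^2 = 5; deficit = 100/29

Write each e_j = u_j / sqrt(<u_j, u_j>) where u_j is the displayed integer vector. Then <v, e_j> = <v, u_j> / sqrt(<u_j, u_j>), so |<v, e_j>|^2 = <v, u_j>^2 / <u_j, u_j>.
Coefficients: <v, e_1> = 0/sqrt(5), <v, e_2> = 15/sqrt(145).
Square and sum: Σ |<v, e_j>|^2 = 45/29.
Compute ||v||^2 = v·v = 5.
Deficit = 5 − 45/29 = 100/29 ≥ 0, confirming Bessel's inequality. (The deficit equals ||v − Σ <v,e_j> e_j||^2, the squared distance from v to span{e_j}.)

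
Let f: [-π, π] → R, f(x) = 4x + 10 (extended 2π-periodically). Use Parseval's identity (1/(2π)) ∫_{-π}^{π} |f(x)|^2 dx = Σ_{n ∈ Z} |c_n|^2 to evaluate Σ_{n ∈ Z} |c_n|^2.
Σ |c_n|^2 = 16π^2/3 + 100

Expand and integrate term by term over [-π, π]:
  ∫ (4x)^2 dx = 16·(2π^3/3); ∫ 2·4·(10)·x dx = 0 (odd integrand); ∫ 10^2 dx = 100·2π.
So (1/(2π)) ∫_{-π}^{π} (4x + 10)^2 dx = 16π^2/3 + 100 = 16π^2/3 + 100.
Parseval ⇒ Σ |c_n|^2 = 16π^2/3 + 100.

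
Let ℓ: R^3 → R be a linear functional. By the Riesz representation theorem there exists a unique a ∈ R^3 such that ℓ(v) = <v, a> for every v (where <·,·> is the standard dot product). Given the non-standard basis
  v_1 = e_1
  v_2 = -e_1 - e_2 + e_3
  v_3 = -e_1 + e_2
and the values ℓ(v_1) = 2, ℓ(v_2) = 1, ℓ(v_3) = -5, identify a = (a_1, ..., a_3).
a = (2, -3, 0)

Write a = (a_1, ..., a_3) in the standard basis. For each basis vector v_i, ℓ(v_i) = <v_i, a> is a linear equation in the a_j's. Collect the n equations into a matrix system V a = ℓ, where row i of V is v_i (expressed in the standard basis). Since V is invertible (lower-triangular with 1s on the diagonal, up to permutation), solve by back-substitution:
  V =
[[1, 0, 0],
 [-1, -1, 1],
 [-1, 1, 0]]
  V a = (2, 1, -5)
Solving gives a = (2, -3, 0).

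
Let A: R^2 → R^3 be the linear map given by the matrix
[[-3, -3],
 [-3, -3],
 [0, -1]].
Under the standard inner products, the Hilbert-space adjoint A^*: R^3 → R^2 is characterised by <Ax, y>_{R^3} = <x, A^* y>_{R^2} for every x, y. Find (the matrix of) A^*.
A^* = A^T =
[[-3, -3, 0],
 [-3, -3, -1]]

For real matrices with standard dot products, the defining identity <Ax, y> = <x, A^* y> gives (Ax)^T y = x^T (A^*) y, i.e. x^T A^T y = x^T (A^*) y. Since this holds for all x, y, we must have A^* = A^T. Therefore
A^* =
[[-3, -3, 0],
 [-3, -3, -1]].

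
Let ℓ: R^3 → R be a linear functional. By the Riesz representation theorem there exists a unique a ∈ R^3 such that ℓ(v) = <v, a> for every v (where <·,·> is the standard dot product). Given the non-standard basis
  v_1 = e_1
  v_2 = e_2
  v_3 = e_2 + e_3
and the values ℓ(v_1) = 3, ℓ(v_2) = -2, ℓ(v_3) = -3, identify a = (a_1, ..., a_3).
a = (3, -2, -1)

Write a = (a_1, ..., a_3) in the standard basis. For each basis vector v_i, ℓ(v_i) = <v_i, a> is a linear equation in the a_j's. Collect the n equations into a matrix system V a = ℓ, where row i of V is v_i (expressed in the standard basis). Since V is invertible (lower-triangular with 1s on the diagonal, up to permutation), solve by back-substitution:
  V =
[[1, 0, 0],
 [0, 1, 0],
 [0, 1, 1]]
  V a = (3, -2, -3)
Solving gives a = (3, -2, -1).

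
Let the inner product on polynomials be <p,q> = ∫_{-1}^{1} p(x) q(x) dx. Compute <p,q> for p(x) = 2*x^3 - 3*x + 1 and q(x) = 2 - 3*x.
<p,q> = 38/5

Expand the product: p(x)·q(x) = -6*x^4 + 4*x^3 + 9*x^2 - 9*x + 2.
∫_{-1}^{1} of each monomial x^k gives [2/(k+1) if k even, 0 if k odd]. Integrating term-by-term (or equivalently evaluating the antiderivative F(x) = -6*x^5/5 + x^4 + 3*x^3 - 9*x^2/2 + 2*x at the endpoints):
  F(1) − F(−1) = 3/10 − (-73/10) = 38/5.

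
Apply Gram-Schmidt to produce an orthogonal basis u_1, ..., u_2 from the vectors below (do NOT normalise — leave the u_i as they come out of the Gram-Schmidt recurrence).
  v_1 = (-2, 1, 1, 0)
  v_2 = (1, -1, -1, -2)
Orthogonal basis:
  u_1 = (-2, 1, 1, 0)
  u_2 = (-1/3, -1/3, -1/3, -2)

Apply the Gram-Schmidt recurrence
  u_1 = v_1
  u_i = v_i − Σ_{j<i} ((v_i · u_j) / (u_j · u_j)) · u_j.

Step by step this gives:
  u_1 = (-2, 1, 1, 0)
  u_2 = (-1/3, -1/3, -1/3, -2)

Orthogonality check:
  u_2 · u_1 = 0 (should be 0)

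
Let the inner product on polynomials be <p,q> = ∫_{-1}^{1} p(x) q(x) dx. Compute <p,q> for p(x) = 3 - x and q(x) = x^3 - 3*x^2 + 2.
<p,q> = 28/5

Expand the product: p(x)·q(x) = -x^4 + 6*x^3 - 9*x^2 - 2*x + 6.
∫_{-1}^{1} of each monomial x^k gives [2/(k+1) if k even, 0 if k odd]. Integrating term-by-term (or equivalently evaluating the antiderivative F(x) = -x^5/5 + 3*x^4/2 - 3*x^3 - x^2 + 6*x at the endpoints):
  F(1) − F(−1) = 33/10 − (-23/10) = 28/5.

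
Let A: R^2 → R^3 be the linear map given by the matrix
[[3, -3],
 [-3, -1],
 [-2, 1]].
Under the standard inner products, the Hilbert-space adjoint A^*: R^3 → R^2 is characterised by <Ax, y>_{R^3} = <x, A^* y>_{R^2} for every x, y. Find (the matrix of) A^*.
A^* = A^T =
[[3, -3, -2],
 [-3, -1, 1]]

For real matrices with standard dot products, the defining identity <Ax, y> = <x, A^* y> gives (Ax)^T y = x^T (A^*) y, i.e. x^T A^T y = x^T (A^*) y. Since this holds for all x, y, we must have A^* = A^T. Therefore
A^* =
[[3, -3, -2],
 [-3, -1, 1]].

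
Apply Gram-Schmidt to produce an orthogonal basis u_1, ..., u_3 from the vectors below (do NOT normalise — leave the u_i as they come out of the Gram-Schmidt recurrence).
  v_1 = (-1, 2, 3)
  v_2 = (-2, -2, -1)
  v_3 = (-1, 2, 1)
Orthogonal basis:
  u_1 = (-1, 2, 3)
  u_2 = (-33/14, -9/7, 1/14)
  u_3 = (-48/101, 84/101, -72/101)

Apply the Gram-Schmidt recurrence
  u_1 = v_1
  u_i = v_i − Σ_{j<i} ((v_i · u_j) / (u_j · u_j)) · u_j.

Step by step this gives:
  u_1 = (-1, 2, 3)
  u_2 = (-33/14, -9/7, 1/14)
  u_3 = (-48/101, 84/101, -72/101)

Orthogonality check:
  u_2 · u_1 = 0 (should be 0)
  u_3 · u_1 = 0 (should be 0)
  u_3 · u_2 = 0 (should be 0)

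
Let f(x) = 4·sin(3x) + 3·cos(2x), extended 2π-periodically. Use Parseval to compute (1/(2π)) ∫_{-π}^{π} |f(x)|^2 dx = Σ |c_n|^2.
Σ |c_n|^2 = 25/2

Expand |f|^2 and use orthogonality of {sin(nx), cos(mx)} on [-π, π]:
  ∫_{-π}^{π} sin(nx)^2 dx = π, ∫ cos(mx)^2 dx = π, and cross terms integrate to 0.
So ∫_{-π}^{π} f(x)^2 dx = 4^2 · π + 3^2 · π = (16 + 9)π.
Divide by 2π: (16 + 9)/2 = 25/2.
By Parseval, this equals Σ |c_n|^2.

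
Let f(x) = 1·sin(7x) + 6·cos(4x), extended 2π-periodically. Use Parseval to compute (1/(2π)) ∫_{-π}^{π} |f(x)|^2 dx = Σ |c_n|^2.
Σ |c_n|^2 = 37/2

Expand |f|^2 and use orthogonality of {sin(nx), cos(mx)} on [-π, π]:
  ∫_{-π}^{π} sin(nx)^2 dx = π, ∫ cos(mx)^2 dx = π, and cross terms integrate to 0.
So ∫_{-π}^{π} f(x)^2 dx = 1^2 · π + 6^2 · π = (1 + 36)π.
Divide by 2π: (1 + 36)/2 = 37/2.
By Parseval, this equals Σ |c_n|^2.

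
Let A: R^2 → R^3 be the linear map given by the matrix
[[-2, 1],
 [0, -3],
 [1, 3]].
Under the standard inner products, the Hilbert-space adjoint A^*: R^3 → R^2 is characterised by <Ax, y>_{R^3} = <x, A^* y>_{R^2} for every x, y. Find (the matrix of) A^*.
A^* = A^T =
[[-2, 0, 1],
 [1, -3, 3]]

For real matrices with standard dot products, the defining identity <Ax, y> = <x, A^* y> gives (Ax)^T y = x^T (A^*) y, i.e. x^T A^T y = x^T (A^*) y. Since this holds for all x, y, we must have A^* = A^T. Therefore
A^* =
[[-2, 0, 1],
 [1, -3, 3]].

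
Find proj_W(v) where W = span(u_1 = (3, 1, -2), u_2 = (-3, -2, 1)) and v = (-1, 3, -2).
proj_W(v) = (1, 1, 0)

Set up U = [u_1 | ... | u_2] ∈ R^(3×2). The projector onto W = col(U) is P = U (U^T U)^(-1) U^T.
Compute U^T U =
  [14, -13]
  [-13, 14],
and U^T v = (4, -5).
Solve U^T U · c = U^T v for the coefficients: c = (-1/3, -2/3). The projection is proj_W(v) = U c.
Check: (v - proj_W(v)) · u_1 = 0  (should be 0).
Check: (v - proj_W(v)) · u_2 = 0  (should be 0).
Result: proj_W(v) = (1, 1, 0).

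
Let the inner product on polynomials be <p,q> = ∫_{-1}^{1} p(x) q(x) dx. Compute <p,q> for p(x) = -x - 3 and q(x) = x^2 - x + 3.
<p,q> = -58/3

Expand the product: p(x)·q(x) = -x^3 - 2*x^2 - 9.
∫_{-1}^{1} of each monomial x^k gives [2/(k+1) if k even, 0 if k odd]. Integrating term-by-term (or equivalently evaluating the antiderivative F(x) = -x^4/4 - 2*x^3/3 - 9*x at the endpoints):
  F(1) − F(−1) = -119/12 − (113/12) = -58/3.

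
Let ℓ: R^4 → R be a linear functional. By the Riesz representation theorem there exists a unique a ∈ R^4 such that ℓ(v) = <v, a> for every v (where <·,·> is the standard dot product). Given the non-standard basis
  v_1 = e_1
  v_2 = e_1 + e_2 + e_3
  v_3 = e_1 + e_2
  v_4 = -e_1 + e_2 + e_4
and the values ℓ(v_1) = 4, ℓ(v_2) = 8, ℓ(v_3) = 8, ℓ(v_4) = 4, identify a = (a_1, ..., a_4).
a = (4, 4, 0, 4)

Write a = (a_1, ..., a_4) in the standard basis. For each basis vector v_i, ℓ(v_i) = <v_i, a> is a linear equation in the a_j's. Collect the n equations into a matrix system V a = ℓ, where row i of V is v_i (expressed in the standard basis). Since V is invertible (lower-triangular with 1s on the diagonal, up to permutation), solve by back-substitution:
  V =
[[1, 0, 0, 0],
 [1, 1, 1, 0],
 [1, 1, 0, 0],
 [-1, 1, 0, 1]]
  V a = (4, 8, 8, 4)
Solving gives a = (4, 4, 0, 4).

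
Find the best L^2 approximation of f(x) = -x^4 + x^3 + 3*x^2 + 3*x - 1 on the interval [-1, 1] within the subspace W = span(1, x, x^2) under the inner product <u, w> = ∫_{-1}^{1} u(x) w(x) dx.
g(x) = 15*x^2/7 + 18*x/5 - 32/35

The best approximation g ∈ W is the orthogonal projection of f onto W. Writing g = a_0 + a_1 x + a_2 x^2, the coefficients solve the normal equations G · a = b where
  G_{ij} = <φ_i, φ_j> and b_i = <f, φ_i>, with φ_0 = 1, φ_1 = x, φ_2 = x^2.
G =
  [2, 0, 2/3]
  [0, 2/3, 0]
  [2/3, 0, 2/5],
b = (-2/5, 12/5, 26/105).
Solving gives a_0 = -32/35, a_1 = 18/5, a_2 = 15/7, so
  g(x) = 15*x^2/7 + 18*x/5 - 32/35.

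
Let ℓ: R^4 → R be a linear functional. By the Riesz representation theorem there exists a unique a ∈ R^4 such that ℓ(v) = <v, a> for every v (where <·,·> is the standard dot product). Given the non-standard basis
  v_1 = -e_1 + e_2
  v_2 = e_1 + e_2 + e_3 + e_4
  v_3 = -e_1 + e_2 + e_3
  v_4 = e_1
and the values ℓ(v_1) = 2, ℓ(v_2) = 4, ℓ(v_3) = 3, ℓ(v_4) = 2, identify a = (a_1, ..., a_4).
a = (2, 4, 1, -3)

Write a = (a_1, ..., a_4) in the standard basis. For each basis vector v_i, ℓ(v_i) = <v_i, a> is a linear equation in the a_j's. Collect the n equations into a matrix system V a = ℓ, where row i of V is v_i (expressed in the standard basis). Since V is invertible (lower-triangular with 1s on the diagonal, up to permutation), solve by back-substitution:
  V =
[[-1, 1, 0, 0],
 [1, 1, 1, 1],
 [-1, 1, 1, 0],
 [1, 0, 0, 0]]
  V a = (2, 4, 3, 2)
Solving gives a = (2, 4, 1, -3).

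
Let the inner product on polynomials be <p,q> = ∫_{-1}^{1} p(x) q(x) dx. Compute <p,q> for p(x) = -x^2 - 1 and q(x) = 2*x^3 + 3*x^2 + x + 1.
<p,q> = -88/15

Expand the product: p(x)·q(x) = -2*x^5 - 3*x^4 - 3*x^3 - 4*x^2 - x - 1.
∫_{-1}^{1} of each monomial x^k gives [2/(k+1) if k even, 0 if k odd]. Integrating term-by-term (or equivalently evaluating the antiderivative F(x) = -x^6/3 - 3*x^5/5 - 3*x^4/4 - 4*x^3/3 - x^2/2 - x at the endpoints):
  F(1) − F(−1) = -271/60 − (27/20) = -88/15.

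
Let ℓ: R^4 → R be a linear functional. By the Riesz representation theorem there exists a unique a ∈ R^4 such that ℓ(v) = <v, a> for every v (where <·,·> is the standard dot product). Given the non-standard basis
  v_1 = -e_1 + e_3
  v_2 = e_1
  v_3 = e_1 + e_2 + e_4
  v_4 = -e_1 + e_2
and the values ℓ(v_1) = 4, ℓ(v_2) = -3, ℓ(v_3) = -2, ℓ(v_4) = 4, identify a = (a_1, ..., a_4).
a = (-3, 1, 1, 0)

Write a = (a_1, ..., a_4) in the standard basis. For each basis vector v_i, ℓ(v_i) = <v_i, a> is a linear equation in the a_j's. Collect the n equations into a matrix system V a = ℓ, where row i of V is v_i (expressed in the standard basis). Since V is invertible (lower-triangular with 1s on the diagonal, up to permutation), solve by back-substitution:
  V =
[[-1, 0, 1, 0],
 [1, 0, 0, 0],
 [1, 1, 0, 1],
 [-1, 1, 0, 0]]
  V a = (4, -3, -2, 4)
Solving gives a = (-3, 1, 1, 0).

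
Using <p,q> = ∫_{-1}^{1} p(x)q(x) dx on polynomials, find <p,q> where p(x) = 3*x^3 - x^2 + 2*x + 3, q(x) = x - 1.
<p,q> = -14/5

Expand the product: p(x)·q(x) = 3*x^4 - 4*x^3 + 3*x^2 + x - 3.
∫_{-1}^{1} of each monomial x^k gives [2/(k+1) if k even, 0 if k odd]. Integrating term-by-term (or equivalently evaluating the antiderivative F(x) = 3*x^5/5 - x^4 + x^3 + x^2/2 - 3*x at the endpoints):
  F(1) − F(−1) = -19/10 − (9/10) = -14/5.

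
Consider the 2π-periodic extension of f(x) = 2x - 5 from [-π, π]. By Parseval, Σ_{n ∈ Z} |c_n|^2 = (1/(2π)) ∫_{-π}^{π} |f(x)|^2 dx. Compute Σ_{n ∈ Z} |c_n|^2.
Σ |c_n|^2 = 4π^2/3 + 25

Expand and integrate term by term over [-π, π]:
  ∫ (2x)^2 dx = 4·(2π^3/3); ∫ 2·2·(-5)·x dx = 0 (odd integrand); ∫ (-5)^2 dx = 25·2π.
So (1/(2π)) ∫_{-π}^{π} (2x - 5)^2 dx = 4π^2/3 + 25 = 4π^2/3 + 25.
Parseval ⇒ Σ |c_n|^2 = 4π^2/3 + 25.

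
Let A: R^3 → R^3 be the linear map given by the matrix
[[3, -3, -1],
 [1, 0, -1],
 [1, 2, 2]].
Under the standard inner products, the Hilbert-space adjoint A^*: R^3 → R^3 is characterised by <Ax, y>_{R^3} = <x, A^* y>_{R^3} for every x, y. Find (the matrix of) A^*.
A^* = A^T =
[[3, 1, 1],
 [-3, 0, 2],
 [-1, -1, 2]]

For real matrices with standard dot products, the defining identity <Ax, y> = <x, A^* y> gives (Ax)^T y = x^T (A^*) y, i.e. x^T A^T y = x^T (A^*) y. Since this holds for all x, y, we must have A^* = A^T. Therefore
A^* =
[[3, 1, 1],
 [-3, 0, 2],
 [-1, -1, 2]].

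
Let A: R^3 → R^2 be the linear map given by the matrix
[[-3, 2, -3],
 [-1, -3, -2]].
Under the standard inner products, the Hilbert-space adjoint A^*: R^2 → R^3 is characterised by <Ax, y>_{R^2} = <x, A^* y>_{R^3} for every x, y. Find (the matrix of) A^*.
A^* = A^T =
[[-3, -1],
 [2, -3],
 [-3, -2]]

For real matrices with standard dot products, the defining identity <Ax, y> = <x, A^* y> gives (Ax)^T y = x^T (A^*) y, i.e. x^T A^T y = x^T (A^*) y. Since this holds for all x, y, we must have A^* = A^T. Therefore
A^* =
[[-3, -1],
 [2, -3],
 [-3, -2]].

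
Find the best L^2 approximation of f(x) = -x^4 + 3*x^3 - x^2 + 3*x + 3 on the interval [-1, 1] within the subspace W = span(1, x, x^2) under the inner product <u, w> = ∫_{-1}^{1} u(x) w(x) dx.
g(x) = -13*x^2/7 + 24*x/5 + 108/35

The best approximation g ∈ W is the orthogonal projection of f onto W. Writing g = a_0 + a_1 x + a_2 x^2, the coefficients solve the normal equations G · a = b where
  G_{ij} = <φ_i, φ_j> and b_i = <f, φ_i>, with φ_0 = 1, φ_1 = x, φ_2 = x^2.
G =
  [2, 0, 2/3]
  [0, 2/3, 0]
  [2/3, 0, 2/5],
b = (74/15, 16/5, 46/35).
Solving gives a_0 = 108/35, a_1 = 24/5, a_2 = -13/7, so
  g(x) = -13*x^2/7 + 24*x/5 + 108/35.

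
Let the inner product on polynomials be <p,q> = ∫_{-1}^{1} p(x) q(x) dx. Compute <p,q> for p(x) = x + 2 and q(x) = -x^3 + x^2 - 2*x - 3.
<p,q> = -62/5

Expand the product: p(x)·q(x) = -x^4 - x^3 - 7*x - 6.
∫_{-1}^{1} of each monomial x^k gives [2/(k+1) if k even, 0 if k odd]. Integrating term-by-term (or equivalently evaluating the antiderivative F(x) = -x^5/5 - x^4/4 - 7*x^2/2 - 6*x at the endpoints):
  F(1) − F(−1) = -199/20 − (49/20) = -62/5.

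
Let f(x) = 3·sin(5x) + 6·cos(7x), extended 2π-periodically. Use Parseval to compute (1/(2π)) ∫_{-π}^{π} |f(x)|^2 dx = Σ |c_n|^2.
Σ |c_n|^2 = 45/2

Expand |f|^2 and use orthogonality of {sin(nx), cos(mx)} on [-π, π]:
  ∫_{-π}^{π} sin(nx)^2 dx = π, ∫ cos(mx)^2 dx = π, and cross terms integrate to 0.
So ∫_{-π}^{π} f(x)^2 dx = 3^2 · π + 6^2 · π = (9 + 36)π.
Divide by 2π: (9 + 36)/2 = 45/2.
By Parseval, this equals Σ |c_n|^2.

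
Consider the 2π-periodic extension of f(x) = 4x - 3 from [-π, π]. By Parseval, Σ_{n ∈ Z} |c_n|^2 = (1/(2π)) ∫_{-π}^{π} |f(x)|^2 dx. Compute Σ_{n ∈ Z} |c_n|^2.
Σ |c_n|^2 = 16π^2/3 + 9

Expand and integrate term by term over [-π, π]:
  ∫ (4x)^2 dx = 16·(2π^3/3); ∫ 2·4·(-3)·x dx = 0 (odd integrand); ∫ (-3)^2 dx = 9·2π.
So (1/(2π)) ∫_{-π}^{π} (4x - 3)^2 dx = 16π^2/3 + 9 = 16π^2/3 + 9.
Parseval ⇒ Σ |c_n|^2 = 16π^2/3 + 9.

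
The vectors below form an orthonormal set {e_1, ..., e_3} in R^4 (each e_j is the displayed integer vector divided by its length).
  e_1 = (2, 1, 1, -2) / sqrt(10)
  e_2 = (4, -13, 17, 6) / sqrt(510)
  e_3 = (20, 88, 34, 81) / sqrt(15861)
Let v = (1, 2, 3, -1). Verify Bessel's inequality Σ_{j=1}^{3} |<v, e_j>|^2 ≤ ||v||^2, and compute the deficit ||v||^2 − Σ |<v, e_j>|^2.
Σ |<v, e_j>|^2 = 3765/311; ||v||^2 = 15; deficit = 900/311

Write each e_j = u_j / sqrt(<u_j, u_j>) where u_j is the displayed integer vector. Then <v, e_j> = <v, u_j> / sqrt(<u_j, u_j>), so |<v, e_j>|^2 = <v, u_j>^2 / <u_j, u_j>.
Coefficients: <v, e_1> = 9/sqrt(10), <v, e_2> = 23/sqrt(510), <v, e_3> = 217/sqrt(15861).
Square and sum: Σ |<v, e_j>|^2 = 3765/311.
Compute ||v||^2 = v·v = 15.
Deficit = 15 − 3765/311 = 900/311 ≥ 0, confirming Bessel's inequality. (The deficit equals ||v − Σ <v,e_j> e_j||^2, the squared distance from v to span{e_j}.)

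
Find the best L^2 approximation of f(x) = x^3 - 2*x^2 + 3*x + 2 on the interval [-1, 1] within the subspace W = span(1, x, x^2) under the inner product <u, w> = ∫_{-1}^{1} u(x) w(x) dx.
g(x) = -2*x^2 + 18*x/5 + 2

The best approximation g ∈ W is the orthogonal projection of f onto W. Writing g = a_0 + a_1 x + a_2 x^2, the coefficients solve the normal equations G · a = b where
  G_{ij} = <φ_i, φ_j> and b_i = <f, φ_i>, with φ_0 = 1, φ_1 = x, φ_2 = x^2.
G =
  [2, 0, 2/3]
  [0, 2/3, 0]
  [2/3, 0, 2/5],
b = (8/3, 12/5, 8/15).
Solving gives a_0 = 2, a_1 = 18/5, a_2 = -2, so
  g(x) = -2*x^2 + 18*x/5 + 2.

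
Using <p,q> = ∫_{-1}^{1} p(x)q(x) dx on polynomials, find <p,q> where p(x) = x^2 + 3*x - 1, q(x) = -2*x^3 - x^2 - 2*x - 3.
<p,q> = -32/15

Expand the product: p(x)·q(x) = -2*x^5 - 7*x^4 - 3*x^3 - 8*x^2 - 7*x + 3.
∫_{-1}^{1} of each monomial x^k gives [2/(k+1) if k even, 0 if k odd]. Integrating term-by-term (or equivalently evaluating the antiderivative F(x) = -x^6/3 - 7*x^5/5 - 3*x^4/4 - 8*x^3/3 - 7*x^2/2 + 3*x at the endpoints):
  F(1) − F(−1) = -113/20 − (-211/60) = -32/15.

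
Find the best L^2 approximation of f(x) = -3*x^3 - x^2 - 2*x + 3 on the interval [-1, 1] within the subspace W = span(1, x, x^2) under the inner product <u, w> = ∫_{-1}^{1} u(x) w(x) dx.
g(x) = -x^2 - 19*x/5 + 3

The best approximation g ∈ W is the orthogonal projection of f onto W. Writing g = a_0 + a_1 x + a_2 x^2, the coefficients solve the normal equations G · a = b where
  G_{ij} = <φ_i, φ_j> and b_i = <f, φ_i>, with φ_0 = 1, φ_1 = x, φ_2 = x^2.
G =
  [2, 0, 2/3]
  [0, 2/3, 0]
  [2/3, 0, 2/5],
b = (16/3, -38/15, 8/5).
Solving gives a_0 = 3, a_1 = -19/5, a_2 = -1, so
  g(x) = -x^2 - 19*x/5 + 3.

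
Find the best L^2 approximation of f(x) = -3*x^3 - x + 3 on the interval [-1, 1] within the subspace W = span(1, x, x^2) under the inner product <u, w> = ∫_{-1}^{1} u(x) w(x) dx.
g(x) = 3 - 14*x/5

The best approximation g ∈ W is the orthogonal projection of f onto W. Writing g = a_0 + a_1 x + a_2 x^2, the coefficients solve the normal equations G · a = b where
  G_{ij} = <φ_i, φ_j> and b_i = <f, φ_i>, with φ_0 = 1, φ_1 = x, φ_2 = x^2.
G =
  [2, 0, 2/3]
  [0, 2/3, 0]
  [2/3, 0, 2/5],
b = (6, -28/15, 2).
Solving gives a_0 = 3, a_1 = -14/5, a_2 = 0, so
  g(x) = 3 - 14*x/5.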